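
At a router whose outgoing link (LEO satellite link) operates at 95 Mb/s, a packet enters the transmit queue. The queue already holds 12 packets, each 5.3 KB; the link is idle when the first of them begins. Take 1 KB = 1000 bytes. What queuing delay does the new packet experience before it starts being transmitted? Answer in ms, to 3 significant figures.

Each queued packet: L/R = 42400/95000000 = 0.446316 ms.
12 queued → 5.35579 ms.
Queuing delay = 5.36 ms.

5.36 ms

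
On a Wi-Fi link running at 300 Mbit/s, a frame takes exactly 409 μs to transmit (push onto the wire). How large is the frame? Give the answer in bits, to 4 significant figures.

L = R × t_tx = 300000000 b/s × 0.000409 s = 122700 bits.

122700 bits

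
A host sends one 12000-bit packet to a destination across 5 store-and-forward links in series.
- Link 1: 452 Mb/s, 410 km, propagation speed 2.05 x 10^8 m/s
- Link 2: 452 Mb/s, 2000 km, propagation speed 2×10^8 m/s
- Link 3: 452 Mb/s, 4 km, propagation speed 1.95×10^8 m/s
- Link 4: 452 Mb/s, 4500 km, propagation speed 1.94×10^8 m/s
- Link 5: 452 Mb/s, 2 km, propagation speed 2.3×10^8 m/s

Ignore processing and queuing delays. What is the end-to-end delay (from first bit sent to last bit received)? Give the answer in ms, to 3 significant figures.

Transmission delay per hop = L/R = 12000/452000000 = 0.0265487 ms; 5 hops → 0.132743 ms.
Propagation delays (d/s per hop): 2, 10, 0.0205128, 23.1959, 0.00869565 ms; sum = 35.2251 ms.
End-to-end = 35.4 ms.

35.4 ms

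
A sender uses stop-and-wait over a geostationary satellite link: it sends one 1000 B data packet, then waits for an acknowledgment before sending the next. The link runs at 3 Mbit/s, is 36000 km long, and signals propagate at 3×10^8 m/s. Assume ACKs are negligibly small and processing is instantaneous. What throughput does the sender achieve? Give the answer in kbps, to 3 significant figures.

t_tx = L/R = 8000/3000000 = 0.00266667 s.
t_prop = 36000000/300000000 = 0.12 s; RTT = 0.24 s.
Cycle = t_tx + RTT = 0.242667 s.
Throughput = L / cycle = 8000 / 0.242667 = 33.0 kbps.

33.0 kbps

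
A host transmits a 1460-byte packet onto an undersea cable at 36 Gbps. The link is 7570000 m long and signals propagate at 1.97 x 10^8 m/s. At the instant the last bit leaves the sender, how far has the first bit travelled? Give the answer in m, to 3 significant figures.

63.9 m

t_tx = L/R = 11680/36000000000 = 3.24444e-07 s.
Distance = s × t_tx = 197000000 × 3.24444e-07 = 63.9 m.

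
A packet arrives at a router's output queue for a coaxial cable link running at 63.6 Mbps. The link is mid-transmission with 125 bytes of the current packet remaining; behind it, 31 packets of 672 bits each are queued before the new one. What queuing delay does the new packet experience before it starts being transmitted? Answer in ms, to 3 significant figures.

0.343 ms

Each queued packet: L/R = 672/63600000 = 0.010566 ms.
31 queued → 0.327547 ms.
Plus remaining 1000 bits of current packet: 0.0157233 ms.
Queuing delay = 0.343 ms.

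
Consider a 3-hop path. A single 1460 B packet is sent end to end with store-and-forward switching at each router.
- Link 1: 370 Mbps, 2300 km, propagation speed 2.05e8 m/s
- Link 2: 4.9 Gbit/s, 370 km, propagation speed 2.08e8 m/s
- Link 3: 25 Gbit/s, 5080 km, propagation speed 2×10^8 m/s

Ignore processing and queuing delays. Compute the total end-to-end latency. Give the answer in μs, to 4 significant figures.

38430 μs

L = 1460 × 8 = 11680 bits.
Transmission delays (L/R per hop): 31.5676, 2.38367, 0.4672 μs; sum = 34.4184 μs.
Propagation delays (d/s per hop): 11219.5, 1778.85, 25400 μs; sum = 38398.4 μs.
End-to-end = 38430 μs.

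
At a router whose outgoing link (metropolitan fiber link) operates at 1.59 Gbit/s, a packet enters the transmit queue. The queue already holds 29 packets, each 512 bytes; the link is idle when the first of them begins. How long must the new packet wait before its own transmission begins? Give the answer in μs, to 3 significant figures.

74.7 μs

Each queued packet: L/R = 4096/1590000000 = 2.5761 μs.
29 queued → 74.7069 μs.
Queuing delay = 74.7 μs.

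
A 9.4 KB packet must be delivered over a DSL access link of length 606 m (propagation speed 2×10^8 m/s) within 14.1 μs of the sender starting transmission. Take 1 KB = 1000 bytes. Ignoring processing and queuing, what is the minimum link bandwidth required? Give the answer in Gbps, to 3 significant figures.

L = 75200 bits.
Propagation delay = 606 / 200000000 = 3.03 μs.
Transmission budget = 14.1 − 3.03 = 11.07 μs.
R ≥ L / t_tx = 75200 bits / 1.107e-05 s = 6.79 Gbps.

6.79 Gbps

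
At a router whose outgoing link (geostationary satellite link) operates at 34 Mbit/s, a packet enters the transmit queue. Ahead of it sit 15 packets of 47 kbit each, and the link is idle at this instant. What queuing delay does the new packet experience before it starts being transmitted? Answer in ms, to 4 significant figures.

Each queued packet: L/R = 47000/34000000 = 1.38235 ms.
15 queued → 20.7353 ms.
Queuing delay = 20.74 ms.

20.74 ms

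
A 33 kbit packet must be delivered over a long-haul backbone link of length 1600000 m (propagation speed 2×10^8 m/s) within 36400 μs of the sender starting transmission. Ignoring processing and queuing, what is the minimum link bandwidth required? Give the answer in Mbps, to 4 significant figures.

Propagation delay = 1600000 / 200000000 = 8000 μs.
Transmission budget = 36400 − 8000 = 28400 μs.
R ≥ L / t_tx = 33000 bits / 0.0284 s = 1.162 Mbps.

1.162 Mbps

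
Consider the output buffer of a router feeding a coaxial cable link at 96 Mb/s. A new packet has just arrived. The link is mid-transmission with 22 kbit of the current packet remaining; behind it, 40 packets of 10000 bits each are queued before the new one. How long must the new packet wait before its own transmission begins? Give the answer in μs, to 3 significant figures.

4400 μs

Each queued packet: L/R = 10000/96000000 = 104.167 μs.
40 queued → 4166.67 μs.
Plus remaining 22000 bits of current packet: 229.167 μs.
Queuing delay = 4400 μs.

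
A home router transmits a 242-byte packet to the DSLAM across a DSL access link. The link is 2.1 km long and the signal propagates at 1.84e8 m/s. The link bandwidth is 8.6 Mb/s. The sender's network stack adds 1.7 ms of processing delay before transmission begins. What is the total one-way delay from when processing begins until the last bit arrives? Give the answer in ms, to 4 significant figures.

1.937 ms

L = 242 × 8 = 1936 bits.
Transmission delay = L/R = 1936 / 8600000 = 0.225116 ms.
Propagation delay = d/s = 2100 m / 184000000 m/s = 0.011413 ms.
Plus processing delay 1.7 ms = 1.7 ms.
Total = 1.937 ms.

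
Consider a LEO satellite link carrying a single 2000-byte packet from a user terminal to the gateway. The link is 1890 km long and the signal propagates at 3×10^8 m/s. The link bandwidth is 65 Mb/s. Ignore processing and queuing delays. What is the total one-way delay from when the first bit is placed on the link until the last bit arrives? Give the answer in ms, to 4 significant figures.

L = 2000 × 8 = 16000 bits.
Transmission delay = L/R = 16000 / 65000000 = 0.246154 ms.
Propagation delay = d/s = 1890000 m / 300000000 m/s = 6.3 ms.
Total = 6.546 ms.

6.546 ms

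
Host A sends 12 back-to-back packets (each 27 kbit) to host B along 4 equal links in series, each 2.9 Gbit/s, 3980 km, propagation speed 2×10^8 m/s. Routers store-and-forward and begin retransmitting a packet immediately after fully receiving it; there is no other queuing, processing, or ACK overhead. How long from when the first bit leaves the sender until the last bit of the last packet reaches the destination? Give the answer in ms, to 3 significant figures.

Per-hop transmission t_tx = L/R = 27000/2900000000 = 0.00931034 ms.
Per-hop propagation t_prop = 3980000/200000000 = 19.9 ms.
Pipeline fill: first packet needs 4·t_tx to clear all hops; remaining 11 packets each add one t_tx.
Total = (4+12-1)·t_tx + 4·t_prop = 15·0.00931034 + 4·19.9 = 79.7 ms.

79.7 ms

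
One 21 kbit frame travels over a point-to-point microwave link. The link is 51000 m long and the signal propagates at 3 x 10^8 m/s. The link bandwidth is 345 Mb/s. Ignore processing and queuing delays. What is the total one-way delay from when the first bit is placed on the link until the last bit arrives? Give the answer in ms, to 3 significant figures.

L = 21000 bits.
Transmission delay = L/R = 21000 / 345000000 = 0.0608696 ms.
Propagation delay = d/s = 51000 m / 300000000 m/s = 0.17 ms.
Total = 0.231 ms.

0.231 ms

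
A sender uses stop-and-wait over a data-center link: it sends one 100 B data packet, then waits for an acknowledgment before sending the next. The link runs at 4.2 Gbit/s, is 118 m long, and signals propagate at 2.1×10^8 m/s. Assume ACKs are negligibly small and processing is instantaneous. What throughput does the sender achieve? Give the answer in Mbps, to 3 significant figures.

t_tx = L/R = 800/4200000000 = 1.90476e-07 s.
t_prop = 118/210000000 = 5.61905e-07 s; RTT = 1.12381e-06 s.
Cycle = t_tx + RTT = 1.31429e-06 s.
Throughput = L / cycle = 800 / 1.31429e-06 = 609 Mbps.

609 Mbps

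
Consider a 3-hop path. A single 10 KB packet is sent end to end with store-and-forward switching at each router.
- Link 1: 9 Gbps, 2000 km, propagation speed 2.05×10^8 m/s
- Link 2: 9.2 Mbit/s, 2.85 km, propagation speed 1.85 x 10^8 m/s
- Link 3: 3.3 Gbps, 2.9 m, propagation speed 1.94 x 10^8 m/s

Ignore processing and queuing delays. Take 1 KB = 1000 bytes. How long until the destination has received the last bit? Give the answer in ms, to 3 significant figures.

L = 80000 bits.
Transmission delays (L/R per hop): 0.00888889, 8.69565, 0.0242424 ms; sum = 8.72878 ms.
Propagation delays (d/s per hop): 9.7561, 0.0154054, 1.49485e-05 ms; sum = 9.77152 ms.
End-to-end = 18.5 ms.

18.5 ms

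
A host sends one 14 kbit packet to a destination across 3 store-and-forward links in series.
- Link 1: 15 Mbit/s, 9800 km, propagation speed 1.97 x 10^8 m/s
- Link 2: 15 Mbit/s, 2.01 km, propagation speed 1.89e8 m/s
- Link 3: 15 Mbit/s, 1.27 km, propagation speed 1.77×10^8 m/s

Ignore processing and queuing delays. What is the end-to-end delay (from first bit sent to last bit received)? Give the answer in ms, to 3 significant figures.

52.6 ms

L = 14000 bits.
Transmission delay per hop = L/R = 14000/15000000 = 0.933333 ms; 3 hops → 2.8 ms.
Propagation delays (d/s per hop): 49.7462, 0.0106349, 0.00717514 ms; sum = 49.764 ms.
End-to-end = 52.6 ms.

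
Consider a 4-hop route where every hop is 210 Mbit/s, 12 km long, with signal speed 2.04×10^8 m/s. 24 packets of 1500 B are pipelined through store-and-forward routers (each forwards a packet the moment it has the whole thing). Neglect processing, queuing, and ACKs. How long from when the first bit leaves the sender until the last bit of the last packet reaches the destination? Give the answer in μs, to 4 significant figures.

1778 μs

Per-hop transmission t_tx = L/R = 12000/210000000 = 57.1429 μs.
Per-hop propagation t_prop = 12000/204000000 = 58.8235 μs.
Pipeline fill: first packet needs 4·t_tx to clear all hops; remaining 23 packets each add one t_tx.
Total = (4+24-1)·t_tx + 4·t_prop = 27·57.1429 + 4·58.8235 = 1778 μs.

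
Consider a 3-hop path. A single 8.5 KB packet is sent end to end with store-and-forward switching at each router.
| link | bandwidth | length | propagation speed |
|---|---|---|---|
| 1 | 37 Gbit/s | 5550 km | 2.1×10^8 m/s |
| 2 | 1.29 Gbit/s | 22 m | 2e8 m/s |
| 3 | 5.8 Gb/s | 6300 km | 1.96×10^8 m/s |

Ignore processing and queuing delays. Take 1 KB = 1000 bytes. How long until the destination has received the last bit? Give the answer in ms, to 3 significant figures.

58.6 ms

L = 68000 bits.
Transmission delays (L/R per hop): 0.00183784, 0.0527132, 0.0117241 ms; sum = 0.0662752 ms.
Propagation delays (d/s per hop): 26.4286, 0.00011, 32.1429 ms; sum = 58.5715 ms.
End-to-end = 58.6 ms.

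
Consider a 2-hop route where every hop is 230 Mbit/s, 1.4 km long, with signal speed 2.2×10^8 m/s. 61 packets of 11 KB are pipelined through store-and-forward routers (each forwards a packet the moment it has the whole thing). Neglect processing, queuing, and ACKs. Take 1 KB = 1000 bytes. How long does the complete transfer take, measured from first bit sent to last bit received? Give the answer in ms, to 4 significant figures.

Per-hop transmission t_tx = L/R = 88000/230000000 = 0.382609 ms.
Per-hop propagation t_prop = 1400/2.2e+08 = 0.00636364 ms.
Pipeline fill: first packet needs 2·t_tx to clear all hops; remaining 60 packets each add one t_tx.
Total = (2+61-1)·t_tx + 2·t_prop = 62·0.382609 + 2·0.00636364 = 23.73 ms.

23.73 ms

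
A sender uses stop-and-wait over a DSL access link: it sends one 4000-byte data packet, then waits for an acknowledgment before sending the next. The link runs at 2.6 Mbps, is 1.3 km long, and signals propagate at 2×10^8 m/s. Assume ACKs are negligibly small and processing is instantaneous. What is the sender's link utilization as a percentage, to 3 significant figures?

99.9 %

t_tx = L/R = 32000/2600000 = 0.0123077 s.
t_prop = 1300/200000000 = 6.5e-06 s; RTT = 1.3e-05 s.
Cycle = t_tx + RTT = 0.0123207 s.
Utilization = t_tx / cycle = 0.0123077/0.0123207 = 99.9 %.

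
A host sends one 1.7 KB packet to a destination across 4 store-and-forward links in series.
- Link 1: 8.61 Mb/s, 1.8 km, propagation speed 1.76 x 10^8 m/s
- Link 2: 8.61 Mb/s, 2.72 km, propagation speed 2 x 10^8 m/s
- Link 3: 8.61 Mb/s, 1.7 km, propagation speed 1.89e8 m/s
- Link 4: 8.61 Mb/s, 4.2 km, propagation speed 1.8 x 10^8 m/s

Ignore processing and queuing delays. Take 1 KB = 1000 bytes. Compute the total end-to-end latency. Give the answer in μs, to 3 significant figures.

6370 μs

L = 13600 bits.
Transmission delay per hop = L/R = 13600/8610000 = 1579.56 μs; 4 hops → 6318.23 μs.
Propagation delays (d/s per hop): 10.2273, 13.6, 8.99471, 23.3333 μs; sum = 56.1553 μs.
End-to-end = 6370 μs.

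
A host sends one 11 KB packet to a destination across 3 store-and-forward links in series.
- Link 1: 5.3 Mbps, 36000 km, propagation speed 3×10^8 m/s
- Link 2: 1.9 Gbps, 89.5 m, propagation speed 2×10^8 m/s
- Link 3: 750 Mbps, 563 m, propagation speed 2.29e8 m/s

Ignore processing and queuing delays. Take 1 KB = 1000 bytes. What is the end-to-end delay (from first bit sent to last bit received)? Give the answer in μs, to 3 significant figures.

L = 88000 bits.
Transmission delays (L/R per hop): 16603.8, 46.3158, 117.333 μs; sum = 16767.4 μs.
Propagation delays (d/s per hop): 120000, 0.4475, 2.45852 μs; sum = 120003 μs.
End-to-end = 137000 μs.

137000 μs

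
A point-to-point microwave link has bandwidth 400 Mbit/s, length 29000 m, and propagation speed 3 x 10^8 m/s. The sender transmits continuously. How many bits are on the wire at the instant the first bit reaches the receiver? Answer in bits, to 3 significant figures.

Propagation delay = 29000 / 300000000 = 9.66667e-05 s.
BDP = R × t_prop = 400000000 × 9.66667e-05 = 38666.7 bits.

38700 bits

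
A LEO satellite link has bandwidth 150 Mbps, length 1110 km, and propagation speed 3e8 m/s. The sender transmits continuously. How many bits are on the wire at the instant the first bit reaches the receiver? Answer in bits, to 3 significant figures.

555000 bits

Propagation delay = 1110000 / 300000000 = 0.0037 s.
BDP = R × t_prop = 150000000 × 0.0037 = 555000 bits.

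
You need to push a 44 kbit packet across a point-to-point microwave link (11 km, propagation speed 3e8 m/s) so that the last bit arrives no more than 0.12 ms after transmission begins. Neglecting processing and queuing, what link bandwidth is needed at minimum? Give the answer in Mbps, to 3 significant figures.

528 Mbps

Propagation delay = 11000 / 300000000 = 0.0366667 ms.
Transmission budget = 0.12 − 0.0366667 = 0.0833333 ms.
R ≥ L / t_tx = 44000 bits / 8.33333e-05 s = 528 Mbps.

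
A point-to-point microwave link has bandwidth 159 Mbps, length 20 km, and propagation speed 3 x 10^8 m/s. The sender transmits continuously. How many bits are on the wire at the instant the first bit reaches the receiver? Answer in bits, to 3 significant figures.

10600 bits

Propagation delay = 20000 / 300000000 = 6.66667e-05 s.
BDP = R × t_prop = 159000000 × 6.66667e-05 = 10600 bits.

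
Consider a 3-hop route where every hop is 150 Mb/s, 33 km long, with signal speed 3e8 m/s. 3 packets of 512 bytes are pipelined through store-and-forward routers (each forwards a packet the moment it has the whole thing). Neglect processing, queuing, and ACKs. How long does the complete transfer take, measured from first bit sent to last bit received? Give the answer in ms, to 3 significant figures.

Per-hop transmission t_tx = L/R = 4096/150000000 = 0.0273067 ms.
Per-hop propagation t_prop = 33000/300000000 = 0.11 ms.
Pipeline fill: first packet needs 3·t_tx to clear all hops; remaining 2 packets each add one t_tx.
Total = (3+3-1)·t_tx + 3·t_prop = 5·0.0273067 + 3·0.11 = 0.467 ms.

0.467 ms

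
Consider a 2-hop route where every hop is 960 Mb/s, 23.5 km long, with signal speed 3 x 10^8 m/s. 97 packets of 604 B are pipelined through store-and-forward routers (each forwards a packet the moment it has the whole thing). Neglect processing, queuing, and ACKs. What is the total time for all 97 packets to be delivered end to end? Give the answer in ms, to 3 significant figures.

Per-hop transmission t_tx = L/R = 4832/960000000 = 0.00503333 ms.
Per-hop propagation t_prop = 23500/300000000 = 0.0783333 ms.
Pipeline fill: first packet needs 2·t_tx to clear all hops; remaining 96 packets each add one t_tx.
Total = (2+97-1)·t_tx + 2·t_prop = 98·0.00503333 + 2·0.0783333 = 0.650 ms.

0.650 ms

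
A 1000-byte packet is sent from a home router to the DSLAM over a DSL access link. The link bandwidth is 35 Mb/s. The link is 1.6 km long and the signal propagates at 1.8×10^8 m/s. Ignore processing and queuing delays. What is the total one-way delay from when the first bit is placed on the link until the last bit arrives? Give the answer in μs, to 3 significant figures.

L = 1000 × 8 = 8000 bits.
Transmission delay = L/R = 8000 / 35000000 = 228.571 μs.
Propagation delay = d/s = 1600 m / 180000000 m/s = 8.88889 μs.
Total = 237 μs.

237 μs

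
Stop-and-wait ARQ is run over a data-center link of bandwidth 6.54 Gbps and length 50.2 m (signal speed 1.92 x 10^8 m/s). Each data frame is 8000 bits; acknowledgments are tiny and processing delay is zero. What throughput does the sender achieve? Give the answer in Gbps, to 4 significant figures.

4.581 Gbps

t_tx = L/R = 8000/6540000000 = 1.22324e-06 s.
t_prop = 50.2/192000000 = 2.61458e-07 s; RTT = 5.22917e-07 s.
Cycle = t_tx + RTT = 1.74616e-06 s.
Throughput = L / cycle = 8000 / 1.74616e-06 = 4.581 Gbps.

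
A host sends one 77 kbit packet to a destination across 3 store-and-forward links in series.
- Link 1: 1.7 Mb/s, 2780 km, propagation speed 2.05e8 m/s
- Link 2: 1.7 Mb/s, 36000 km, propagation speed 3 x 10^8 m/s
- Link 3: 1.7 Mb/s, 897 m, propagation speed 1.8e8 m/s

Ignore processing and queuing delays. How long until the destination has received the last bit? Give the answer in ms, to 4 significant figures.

269.4 ms

L = 77000 bits.
Transmission delay per hop = L/R = 77000/1700000 = 45.2941 ms; 3 hops → 135.882 ms.
Propagation delays (d/s per hop): 13.561, 120, 0.00498333 ms; sum = 133.566 ms.
End-to-end = 269.4 ms.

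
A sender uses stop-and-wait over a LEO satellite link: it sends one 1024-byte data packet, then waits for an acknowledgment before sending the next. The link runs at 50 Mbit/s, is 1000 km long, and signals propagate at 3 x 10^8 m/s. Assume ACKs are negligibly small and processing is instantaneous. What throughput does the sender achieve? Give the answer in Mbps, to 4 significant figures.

1.199 Mbps

t_tx = L/R = 8192/50000000 = 0.00016384 s.
t_prop = 1000000/300000000 = 0.00333333 s; RTT = 0.00666667 s.
Cycle = t_tx + RTT = 0.00683051 s.
Throughput = L / cycle = 8192 / 0.00683051 = 1.199 Mbps.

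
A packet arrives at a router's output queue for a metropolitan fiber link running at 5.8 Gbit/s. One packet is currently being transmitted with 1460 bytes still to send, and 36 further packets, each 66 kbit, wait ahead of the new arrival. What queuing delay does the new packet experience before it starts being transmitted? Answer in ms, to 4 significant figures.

0.4117 ms

Each queued packet: L/R = 66000/5800000000 = 0.0113793 ms.
36 queued → 0.409655 ms.
Plus remaining 11680 bits of current packet: 0.00201379 ms.
Queuing delay = 0.4117 ms.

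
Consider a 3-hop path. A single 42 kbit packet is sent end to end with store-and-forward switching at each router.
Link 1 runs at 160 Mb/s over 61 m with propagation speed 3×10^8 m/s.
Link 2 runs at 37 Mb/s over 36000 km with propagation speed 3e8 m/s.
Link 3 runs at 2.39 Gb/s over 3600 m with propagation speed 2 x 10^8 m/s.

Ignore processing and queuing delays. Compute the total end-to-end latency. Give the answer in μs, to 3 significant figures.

121000 μs

L = 42000 bits.
Transmission delays (L/R per hop): 262.5, 1135.14, 17.5732 μs; sum = 1415.21 μs.
Propagation delays (d/s per hop): 0.203333, 120000, 18 μs; sum = 120018 μs.
End-to-end = 121000 μs.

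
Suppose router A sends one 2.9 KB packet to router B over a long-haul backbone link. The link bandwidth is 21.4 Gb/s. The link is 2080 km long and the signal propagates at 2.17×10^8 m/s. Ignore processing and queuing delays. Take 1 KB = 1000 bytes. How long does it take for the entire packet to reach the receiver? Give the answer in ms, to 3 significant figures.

L = 23200 bits.
Transmission delay = L/R = 23200 / 21400000000 = 0.00108411 ms.
Propagation delay = d/s = 2080000 m / 217000000 m/s = 9.58525 ms.
Total = 9.59 ms.

9.59 ms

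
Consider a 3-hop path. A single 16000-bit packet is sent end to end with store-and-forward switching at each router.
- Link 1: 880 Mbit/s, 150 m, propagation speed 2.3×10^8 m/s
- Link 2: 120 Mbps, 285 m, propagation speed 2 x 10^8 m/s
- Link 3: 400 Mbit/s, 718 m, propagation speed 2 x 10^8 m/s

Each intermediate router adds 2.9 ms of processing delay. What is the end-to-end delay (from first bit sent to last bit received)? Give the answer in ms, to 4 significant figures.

5.997 ms

Transmission delays (L/R per hop): 0.0181818, 0.133333, 0.04 ms; sum = 0.191515 ms.
Propagation delays (d/s per hop): 0.000652174, 0.001425, 0.00359 ms; sum = 0.00566717 ms.
Processing at 2 router(s): 2 × 2.9 ms = 5.8 ms.
End-to-end = 5.997 ms.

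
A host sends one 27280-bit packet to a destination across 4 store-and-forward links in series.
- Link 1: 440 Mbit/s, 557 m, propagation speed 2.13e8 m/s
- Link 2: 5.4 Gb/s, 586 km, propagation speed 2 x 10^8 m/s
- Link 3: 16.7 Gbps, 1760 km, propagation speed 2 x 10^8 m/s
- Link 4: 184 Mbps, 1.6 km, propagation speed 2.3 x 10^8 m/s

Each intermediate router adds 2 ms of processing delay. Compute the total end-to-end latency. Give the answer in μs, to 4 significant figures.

17960 μs

Transmission delays (L/R per hop): 62, 5.05185, 1.63353, 148.261 μs; sum = 216.946 μs.
Propagation delays (d/s per hop): 2.61502, 2930, 8800, 6.95652 μs; sum = 11739.6 μs.
Processing at 3 router(s): 3 × 2 ms = 6000 μs.
End-to-end = 17960 μs.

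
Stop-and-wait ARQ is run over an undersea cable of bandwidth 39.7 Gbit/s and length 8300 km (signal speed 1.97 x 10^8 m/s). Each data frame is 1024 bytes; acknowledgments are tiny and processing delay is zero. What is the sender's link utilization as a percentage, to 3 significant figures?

0.000245 %

t_tx = L/R = 8192/39700000000 = 2.06348e-07 s.
t_prop = 8300000/197000000 = 0.042132 s; RTT = 0.084264 s.
Cycle = t_tx + RTT = 0.0842642 s.
Utilization = t_tx / cycle = 2.06348e-07/0.0842642 = 0.000245 %.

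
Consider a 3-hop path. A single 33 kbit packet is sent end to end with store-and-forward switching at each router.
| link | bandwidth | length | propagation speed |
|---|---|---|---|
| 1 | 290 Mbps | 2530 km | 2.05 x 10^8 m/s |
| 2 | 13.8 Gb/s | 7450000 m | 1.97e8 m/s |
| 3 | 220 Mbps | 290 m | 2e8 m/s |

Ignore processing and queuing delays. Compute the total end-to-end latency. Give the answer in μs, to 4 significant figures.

L = 33000 bits.
Transmission delays (L/R per hop): 113.793, 2.3913, 150 μs; sum = 266.184 μs.
Propagation delays (d/s per hop): 12341.5, 37817.3, 1.45 μs; sum = 50160.2 μs.
End-to-end = 50430 μs.

50430 μs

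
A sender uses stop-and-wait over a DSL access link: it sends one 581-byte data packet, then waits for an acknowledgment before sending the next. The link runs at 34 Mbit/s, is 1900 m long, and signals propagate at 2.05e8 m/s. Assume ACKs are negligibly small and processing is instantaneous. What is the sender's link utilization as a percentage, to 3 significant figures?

88.1 %

t_tx = L/R = 4648/34000000 = 0.000136706 s.
t_prop = 1900/2.05e+08 = 9.26829e-06 s; RTT = 1.85366e-05 s.
Cycle = t_tx + RTT = 0.000155242 s.
Utilization = t_tx / cycle = 0.000136706/0.000155242 = 88.1 %.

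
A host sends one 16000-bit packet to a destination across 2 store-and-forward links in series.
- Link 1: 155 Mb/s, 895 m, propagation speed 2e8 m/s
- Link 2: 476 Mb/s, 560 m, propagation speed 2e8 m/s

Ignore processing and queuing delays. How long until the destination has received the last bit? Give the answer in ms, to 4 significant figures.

0.1441 ms

Transmission delays (L/R per hop): 0.103226, 0.0336134 ms; sum = 0.136839 ms.
Propagation delays (d/s per hop): 0.004475, 0.0028 ms; sum = 0.007275 ms.
End-to-end = 0.1441 ms.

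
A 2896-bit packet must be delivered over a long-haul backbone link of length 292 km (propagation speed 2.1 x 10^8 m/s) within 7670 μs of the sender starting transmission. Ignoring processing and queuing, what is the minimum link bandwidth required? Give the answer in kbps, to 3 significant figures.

461 kbps

Propagation delay = 292000 / 210000000 = 1390.48 μs.
Transmission budget = 7670 − 1390.48 = 6279.52 μs.
R ≥ L / t_tx = 2896 bits / 0.00627952 s = 461 kbps.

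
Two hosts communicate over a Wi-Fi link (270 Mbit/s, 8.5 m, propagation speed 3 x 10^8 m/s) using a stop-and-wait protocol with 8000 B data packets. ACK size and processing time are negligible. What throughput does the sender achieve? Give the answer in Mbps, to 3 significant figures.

t_tx = L/R = 64000/270000000 = 0.000237037 s.
t_prop = 8.5/300000000 = 2.83333e-08 s; RTT = 5.66667e-08 s.
Cycle = t_tx + RTT = 0.000237094 s.
Throughput = L / cycle = 64000 / 0.000237094 = 270 Mbps.

270 Mbps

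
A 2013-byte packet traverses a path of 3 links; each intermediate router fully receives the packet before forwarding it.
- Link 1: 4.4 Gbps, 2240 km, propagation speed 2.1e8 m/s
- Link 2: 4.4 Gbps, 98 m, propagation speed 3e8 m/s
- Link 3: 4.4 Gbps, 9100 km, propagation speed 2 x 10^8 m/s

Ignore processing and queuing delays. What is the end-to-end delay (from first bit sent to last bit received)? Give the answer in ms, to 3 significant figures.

L = 2013 × 8 = 16104 bits.
Transmission delay per hop = L/R = 16104/4400000000 = 0.00366 ms; 3 hops → 0.01098 ms.
Propagation delays (d/s per hop): 10.6667, 0.000326667, 45.5 ms; sum = 56.167 ms.
End-to-end = 56.2 ms.

56.2 ms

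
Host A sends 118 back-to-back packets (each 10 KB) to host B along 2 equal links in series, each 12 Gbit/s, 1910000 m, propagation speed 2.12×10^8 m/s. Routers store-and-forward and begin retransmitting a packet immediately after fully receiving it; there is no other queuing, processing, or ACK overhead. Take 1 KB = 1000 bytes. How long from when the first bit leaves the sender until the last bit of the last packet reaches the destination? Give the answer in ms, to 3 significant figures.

18.8 ms

Per-hop transmission t_tx = L/R = 80000/12000000000 = 0.00666667 ms.
Per-hop propagation t_prop = 1910000/212000000 = 9.00943 ms.
Pipeline fill: first packet needs 2·t_tx to clear all hops; remaining 117 packets each add one t_tx.
Total = (2+118-1)·t_tx + 2·t_prop = 119·0.00666667 + 2·9.00943 = 18.8 ms.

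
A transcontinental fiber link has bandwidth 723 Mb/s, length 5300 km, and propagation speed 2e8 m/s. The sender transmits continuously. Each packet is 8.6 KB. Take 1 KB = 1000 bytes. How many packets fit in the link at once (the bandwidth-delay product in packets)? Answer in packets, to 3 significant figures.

Propagation delay = 5300000 / 200000000 = 0.0265 s.
BDP = R × t_prop = 723000000 × 0.0265 = 19159500 bits.
In packets of 68800 bits: 278 packets.

278 packets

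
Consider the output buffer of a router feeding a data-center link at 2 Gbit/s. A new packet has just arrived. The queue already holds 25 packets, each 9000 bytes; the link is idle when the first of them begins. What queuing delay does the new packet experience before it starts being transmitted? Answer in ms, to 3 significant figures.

0.900 ms

Each queued packet: L/R = 72000/2000000000 = 0.036 ms.
25 queued → 0.9 ms.
Queuing delay = 0.900 ms.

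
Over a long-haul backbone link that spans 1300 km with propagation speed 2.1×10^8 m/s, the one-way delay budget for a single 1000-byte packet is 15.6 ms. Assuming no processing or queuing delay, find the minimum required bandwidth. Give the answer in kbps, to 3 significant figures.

L = 8000 bits.
Propagation delay = 1300000 / 210000000 = 6.19048 ms.
Transmission budget = 15.6 − 6.19048 = 9.40952 ms.
R ≥ L / t_tx = 8000 bits / 0.00940952 s = 850 kbps.

850 kbps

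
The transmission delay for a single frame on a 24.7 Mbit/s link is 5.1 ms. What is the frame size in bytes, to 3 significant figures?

15700 bytes

L = R × t_tx = 24700000 b/s × 0.0051 s = 125970 bits.
In bytes: 125970 / 8 = 15700 bytes.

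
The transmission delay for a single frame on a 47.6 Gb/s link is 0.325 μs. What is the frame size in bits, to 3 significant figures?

15500 bits

L = R × t_tx = 47600000000 b/s × 3.25e-07 s = 15470 bits.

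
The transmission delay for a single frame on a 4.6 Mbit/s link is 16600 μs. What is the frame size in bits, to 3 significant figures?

76400 bits

L = R × t_tx = 4600000 b/s × 0.0166 s = 76360 bits.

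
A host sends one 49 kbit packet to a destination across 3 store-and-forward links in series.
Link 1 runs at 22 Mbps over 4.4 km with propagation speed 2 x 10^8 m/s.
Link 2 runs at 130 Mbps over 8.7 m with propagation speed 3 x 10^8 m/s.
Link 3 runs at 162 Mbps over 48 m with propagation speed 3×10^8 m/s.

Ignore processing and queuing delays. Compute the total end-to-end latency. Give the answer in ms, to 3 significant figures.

2.93 ms

L = 49000 bits.
Transmission delays (L/R per hop): 2.22727, 0.376923, 0.302469 ms; sum = 2.90666 ms.
Propagation delays (d/s per hop): 0.022, 2.9e-05, 0.00016 ms; sum = 0.022189 ms.
End-to-end = 2.93 ms.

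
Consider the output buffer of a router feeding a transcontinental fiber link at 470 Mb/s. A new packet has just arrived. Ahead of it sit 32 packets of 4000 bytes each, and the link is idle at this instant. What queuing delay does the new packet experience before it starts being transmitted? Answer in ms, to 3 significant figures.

Each queued packet: L/R = 32000/470000000 = 0.0680851 ms.
32 queued → 2.17872 ms.
Queuing delay = 2.18 ms.

2.18 ms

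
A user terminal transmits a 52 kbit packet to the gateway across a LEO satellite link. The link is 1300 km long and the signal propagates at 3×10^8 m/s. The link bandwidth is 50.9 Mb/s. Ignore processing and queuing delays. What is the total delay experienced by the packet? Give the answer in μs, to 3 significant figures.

5350 μs

L = 52000 bits.
Transmission delay = L/R = 52000 / 50900000 = 1021.61 μs.
Propagation delay = d/s = 1300000 m / 300000000 m/s = 4333.33 μs.
Total = 5350 μs.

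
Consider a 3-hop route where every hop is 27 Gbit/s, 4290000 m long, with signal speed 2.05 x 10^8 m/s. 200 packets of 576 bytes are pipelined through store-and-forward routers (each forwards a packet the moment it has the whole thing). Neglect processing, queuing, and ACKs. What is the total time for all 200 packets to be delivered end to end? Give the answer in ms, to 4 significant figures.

Per-hop transmission t_tx = L/R = 4608/27000000000 = 0.000170667 ms.
Per-hop propagation t_prop = 4290000/2.05e+08 = 20.9268 ms.
Pipeline fill: first packet needs 3·t_tx to clear all hops; remaining 199 packets each add one t_tx.
Total = (3+200-1)·t_tx + 3·t_prop = 202·0.000170667 + 3·20.9268 = 62.81 ms.

62.81 ms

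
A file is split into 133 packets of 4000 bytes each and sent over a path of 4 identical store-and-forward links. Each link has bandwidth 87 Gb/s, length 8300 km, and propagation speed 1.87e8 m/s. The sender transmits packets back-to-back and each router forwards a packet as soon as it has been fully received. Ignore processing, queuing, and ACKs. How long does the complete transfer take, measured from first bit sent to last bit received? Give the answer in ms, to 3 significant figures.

178 ms

Per-hop transmission t_tx = L/R = 32000/87000000000 = 0.000367816 ms.
Per-hop propagation t_prop = 8300000/187000000 = 44.385 ms.
Pipeline fill: first packet needs 4·t_tx to clear all hops; remaining 132 packets each add one t_tx.
Total = (4+133-1)·t_tx + 4·t_prop = 136·0.000367816 + 4·44.385 = 178 ms.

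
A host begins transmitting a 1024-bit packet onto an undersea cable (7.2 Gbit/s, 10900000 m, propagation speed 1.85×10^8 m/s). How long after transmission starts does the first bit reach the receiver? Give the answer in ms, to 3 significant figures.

58.9 ms

First bit experiences only propagation delay: d/s = 10900000/185000000 = 58.9 ms.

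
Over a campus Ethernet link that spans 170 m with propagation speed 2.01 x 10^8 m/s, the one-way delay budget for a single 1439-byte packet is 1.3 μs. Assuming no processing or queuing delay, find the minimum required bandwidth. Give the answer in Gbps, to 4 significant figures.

L = 11512 bits.
Propagation delay = 170 / 2.01e+08 = 0.845771 μs.
Transmission budget = 1.3 − 0.845771 = 0.454229 μs.
R ≥ L / t_tx = 11512 bits / 4.54229e-07 s = 25.34 Gbps.

25.34 Gbps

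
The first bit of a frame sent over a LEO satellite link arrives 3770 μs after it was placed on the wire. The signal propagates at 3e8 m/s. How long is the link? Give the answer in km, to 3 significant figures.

1130 km

d = s × t_prop = 300000000 × 0.00377 = 1130 km.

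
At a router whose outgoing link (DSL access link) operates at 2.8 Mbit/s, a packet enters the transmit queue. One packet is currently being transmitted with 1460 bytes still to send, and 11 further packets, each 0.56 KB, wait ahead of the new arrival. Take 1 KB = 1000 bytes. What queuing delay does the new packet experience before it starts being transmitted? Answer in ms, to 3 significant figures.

Each queued packet: L/R = 4480/2800000 = 1.6 ms.
11 queued → 17.6 ms.
Plus remaining 11680 bits of current packet: 4.17143 ms.
Queuing delay = 21.8 ms.

21.8 ms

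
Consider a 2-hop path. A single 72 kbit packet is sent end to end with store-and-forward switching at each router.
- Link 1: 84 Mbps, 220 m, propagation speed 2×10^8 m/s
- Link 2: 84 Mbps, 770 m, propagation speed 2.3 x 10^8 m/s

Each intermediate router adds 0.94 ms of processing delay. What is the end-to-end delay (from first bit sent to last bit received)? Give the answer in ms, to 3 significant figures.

L = 72000 bits.
Transmission delay per hop = L/R = 72000/84000000 = 0.857143 ms; 2 hops → 1.71429 ms.
Propagation delays (d/s per hop): 0.0011, 0.00334783 ms; sum = 0.00444783 ms.
Processing at 1 router(s): 1 × 0.94 ms = 0.94 ms.
End-to-end = 2.66 ms.

2.66 ms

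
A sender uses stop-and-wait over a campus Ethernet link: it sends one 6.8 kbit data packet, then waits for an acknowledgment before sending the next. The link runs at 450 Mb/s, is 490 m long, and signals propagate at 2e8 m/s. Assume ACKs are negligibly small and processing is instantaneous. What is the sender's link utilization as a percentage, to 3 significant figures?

75.5 %

t_tx = L/R = 6800/450000000 = 1.51111e-05 s.
t_prop = 490/200000000 = 2.45e-06 s; RTT = 4.9e-06 s.
Cycle = t_tx + RTT = 2.00111e-05 s.
Utilization = t_tx / cycle = 1.51111e-05/2.00111e-05 = 75.5 %.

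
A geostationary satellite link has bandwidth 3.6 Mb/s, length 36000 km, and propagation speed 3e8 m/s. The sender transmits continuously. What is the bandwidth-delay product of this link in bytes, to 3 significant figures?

Propagation delay = 36000000 / 300000000 = 0.12 s.
BDP = R × t_prop = 3600000 × 0.12 = 432000 bits.
In bytes: 432000/8 = 54000 bytes.

54000 bytes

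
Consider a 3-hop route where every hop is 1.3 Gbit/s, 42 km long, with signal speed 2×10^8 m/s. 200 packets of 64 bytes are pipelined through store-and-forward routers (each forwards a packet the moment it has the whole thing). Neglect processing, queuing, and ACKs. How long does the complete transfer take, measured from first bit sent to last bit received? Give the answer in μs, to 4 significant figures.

Per-hop transmission t_tx = L/R = 512/1300000000 = 0.393846 μs.
Per-hop propagation t_prop = 42000/200000000 = 210 μs.
Pipeline fill: first packet needs 3·t_tx to clear all hops; remaining 199 packets each add one t_tx.
Total = (3+200-1)·t_tx + 3·t_prop = 202·0.393846 + 3·210 = 709.6 μs.

709.6 μs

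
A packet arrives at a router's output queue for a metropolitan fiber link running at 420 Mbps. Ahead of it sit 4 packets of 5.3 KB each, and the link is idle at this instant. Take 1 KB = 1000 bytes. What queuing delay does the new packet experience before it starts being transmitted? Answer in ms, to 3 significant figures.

Each queued packet: L/R = 42400/420000000 = 0.100952 ms.
4 queued → 0.40381 ms.
Queuing delay = 0.404 ms.

0.404 ms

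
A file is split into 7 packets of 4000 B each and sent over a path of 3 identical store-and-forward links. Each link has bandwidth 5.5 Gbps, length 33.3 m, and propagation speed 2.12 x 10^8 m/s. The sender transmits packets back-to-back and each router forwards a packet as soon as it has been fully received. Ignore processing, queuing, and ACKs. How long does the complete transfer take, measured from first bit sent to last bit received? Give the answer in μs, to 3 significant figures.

52.8 μs

Per-hop transmission t_tx = L/R = 32000/5500000000 = 5.81818 μs.
Per-hop propagation t_prop = 33.3/212000000 = 0.157075 μs.
Pipeline fill: first packet needs 3·t_tx to clear all hops; remaining 6 packets each add one t_tx.
Total = (3+7-1)·t_tx + 3·t_prop = 9·5.81818 + 3·0.157075 = 52.8 μs.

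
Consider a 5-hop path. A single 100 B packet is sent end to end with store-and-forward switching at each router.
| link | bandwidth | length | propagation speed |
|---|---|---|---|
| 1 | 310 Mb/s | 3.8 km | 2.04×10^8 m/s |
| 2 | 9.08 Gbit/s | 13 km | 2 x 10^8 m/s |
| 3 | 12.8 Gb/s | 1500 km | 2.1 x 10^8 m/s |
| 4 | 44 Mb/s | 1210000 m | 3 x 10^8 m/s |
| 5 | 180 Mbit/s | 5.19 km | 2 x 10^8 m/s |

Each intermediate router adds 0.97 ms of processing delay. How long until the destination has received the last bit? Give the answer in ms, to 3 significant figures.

15.2 ms

L = 100 × 8 = 800 bits.
Transmission delays (L/R per hop): 0.00258065, 8.81057e-05, 6.25e-05, 0.0181818, 0.00444444 ms; sum = 0.0253575 ms.
Propagation delays (d/s per hop): 0.0186275, 0.065, 7.14286, 4.03333, 0.02595 ms; sum = 11.2858 ms.
Processing at 4 router(s): 4 × 0.97 ms = 3.88 ms.
End-to-end = 15.2 ms.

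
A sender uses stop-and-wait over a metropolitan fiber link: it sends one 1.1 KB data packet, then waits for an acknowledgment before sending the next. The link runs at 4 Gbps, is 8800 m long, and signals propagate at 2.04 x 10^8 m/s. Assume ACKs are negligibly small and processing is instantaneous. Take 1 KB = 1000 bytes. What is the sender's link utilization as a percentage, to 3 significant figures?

t_tx = L/R = 8800/4000000000 = 2.2e-06 s.
t_prop = 8800/204000000 = 4.31373e-05 s; RTT = 8.62745e-05 s.
Cycle = t_tx + RTT = 8.84745e-05 s.
Utilization = t_tx / cycle = 2.2e-06/8.84745e-05 = 2.49 %.

2.49 %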